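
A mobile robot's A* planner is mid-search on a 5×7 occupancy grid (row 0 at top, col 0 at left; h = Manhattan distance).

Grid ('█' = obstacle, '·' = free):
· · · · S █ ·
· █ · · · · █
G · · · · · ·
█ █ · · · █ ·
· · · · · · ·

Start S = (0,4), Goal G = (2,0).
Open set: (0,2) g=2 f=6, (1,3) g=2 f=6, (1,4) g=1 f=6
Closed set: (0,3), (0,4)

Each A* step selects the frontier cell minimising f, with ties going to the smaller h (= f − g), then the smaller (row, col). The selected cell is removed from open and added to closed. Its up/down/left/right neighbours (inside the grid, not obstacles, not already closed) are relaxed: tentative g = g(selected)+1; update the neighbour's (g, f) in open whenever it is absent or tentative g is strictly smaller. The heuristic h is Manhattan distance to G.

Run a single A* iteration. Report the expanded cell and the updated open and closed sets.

step 1: expand (0,2) (f=6, h=4) → closed; open now [(0,1) g=3 f=6, (1,2) g=3 f=6, (1,3) g=2 f=6, (1,4) g=1 f=6]

expanded=(0,2); open=[(0,1) g=3 f=6, (1,2) g=3 f=6, (1,3) g=2 f=6, (1,4) g=1 f=6]; closed=[(0,2), (0,3), (0,4)]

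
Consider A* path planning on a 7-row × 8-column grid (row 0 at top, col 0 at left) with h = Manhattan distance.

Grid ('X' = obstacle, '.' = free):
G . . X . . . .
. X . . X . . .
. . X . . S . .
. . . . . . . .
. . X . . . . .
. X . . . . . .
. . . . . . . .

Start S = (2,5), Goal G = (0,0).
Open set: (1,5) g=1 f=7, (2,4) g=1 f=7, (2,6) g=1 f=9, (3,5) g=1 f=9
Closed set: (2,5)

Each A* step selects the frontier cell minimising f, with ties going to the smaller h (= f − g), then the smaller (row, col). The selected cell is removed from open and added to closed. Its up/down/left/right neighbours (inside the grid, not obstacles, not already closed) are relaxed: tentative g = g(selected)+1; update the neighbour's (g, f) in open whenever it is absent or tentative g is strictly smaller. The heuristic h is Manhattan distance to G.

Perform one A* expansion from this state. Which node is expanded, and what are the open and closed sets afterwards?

step 1: expand (1,5) (f=7, h=6) → closed; open now [(0,5) g=2 f=7, (1,6) g=2 f=9, (2,4) g=1 f=7, (2,6) g=1 f=9, (3,5) g=1 f=9]

expanded=(1,5); open=[(0,5) g=2 f=7, (1,6) g=2 f=9, (2,4) g=1 f=7, (2,6) g=1 f=9, (3,5) g=1 f=9]; closed=[(1,5), (2,5)]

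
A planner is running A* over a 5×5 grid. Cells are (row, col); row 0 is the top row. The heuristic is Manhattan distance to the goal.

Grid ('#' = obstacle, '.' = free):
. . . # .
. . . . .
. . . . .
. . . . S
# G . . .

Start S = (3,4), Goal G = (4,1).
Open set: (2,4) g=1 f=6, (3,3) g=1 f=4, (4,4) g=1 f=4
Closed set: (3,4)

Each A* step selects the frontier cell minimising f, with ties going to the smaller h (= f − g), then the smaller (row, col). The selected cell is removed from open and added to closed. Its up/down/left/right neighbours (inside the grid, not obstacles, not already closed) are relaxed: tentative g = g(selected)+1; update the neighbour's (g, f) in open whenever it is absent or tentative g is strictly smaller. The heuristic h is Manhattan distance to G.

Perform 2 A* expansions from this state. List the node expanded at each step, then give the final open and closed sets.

order=[(3,3) → (3,2)]; open=[(2,2) g=3 f=6, (2,3) g=2 f=6, (2,4) g=1 f=6, (3,1) g=3 f=4, (4,2) g=3 f=4, (4,3) g=2 f=4, (4,4) g=1 f=4]; closed=[(3,2), (3,3), (3,4)]

step 1: expand (3,3) (f=4, h=3) → closed; open now [(2,3) g=2 f=6, (2,4) g=1 f=6, (3,2) g=2 f=4, (4,3) g=2 f=4, (4,4) g=1 f=4]
step 2: expand (3,2) (f=4, h=2) → closed; open now [(2,2) g=3 f=6, (2,3) g=2 f=6, (2,4) g=1 f=6, (3,1) g=3 f=4, (4,2) g=3 f=4, (4,3) g=2 f=4, (4,4) g=1 f=4]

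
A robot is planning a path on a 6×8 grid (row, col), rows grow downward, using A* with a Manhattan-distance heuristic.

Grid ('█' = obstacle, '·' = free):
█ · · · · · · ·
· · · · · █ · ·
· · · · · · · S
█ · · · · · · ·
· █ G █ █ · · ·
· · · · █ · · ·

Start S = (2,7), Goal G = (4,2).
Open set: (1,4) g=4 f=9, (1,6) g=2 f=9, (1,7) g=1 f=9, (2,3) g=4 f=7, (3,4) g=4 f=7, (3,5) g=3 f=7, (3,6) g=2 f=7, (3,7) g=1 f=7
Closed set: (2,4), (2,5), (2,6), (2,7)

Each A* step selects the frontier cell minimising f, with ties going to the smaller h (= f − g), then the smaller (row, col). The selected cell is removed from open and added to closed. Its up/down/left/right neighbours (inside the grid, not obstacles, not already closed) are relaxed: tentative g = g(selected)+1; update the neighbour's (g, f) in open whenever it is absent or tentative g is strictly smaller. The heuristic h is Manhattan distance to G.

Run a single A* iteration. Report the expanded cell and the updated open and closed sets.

expanded=(2,3); open=[(1,3) g=5 f=9, (1,4) g=4 f=9, (1,6) g=2 f=9, (1,7) g=1 f=9, (2,2) g=5 f=7, (3,3) g=5 f=7, (3,4) g=4 f=7, (3,5) g=3 f=7, (3,6) g=2 f=7, (3,7) g=1 f=7]; closed=[(2,3), (2,4), (2,5), (2,6), (2,7)]

step 1: expand (2,3) (f=7, h=3) → closed; open now [(1,3) g=5 f=9, (1,4) g=4 f=9, (1,6) g=2 f=9, (1,7) g=1 f=9, (2,2) g=5 f=7, (3,3) g=5 f=7, (3,4) g=4 f=7, (3,5) g=3 f=7, (3,6) g=2 f=7, (3,7) g=1 f=7]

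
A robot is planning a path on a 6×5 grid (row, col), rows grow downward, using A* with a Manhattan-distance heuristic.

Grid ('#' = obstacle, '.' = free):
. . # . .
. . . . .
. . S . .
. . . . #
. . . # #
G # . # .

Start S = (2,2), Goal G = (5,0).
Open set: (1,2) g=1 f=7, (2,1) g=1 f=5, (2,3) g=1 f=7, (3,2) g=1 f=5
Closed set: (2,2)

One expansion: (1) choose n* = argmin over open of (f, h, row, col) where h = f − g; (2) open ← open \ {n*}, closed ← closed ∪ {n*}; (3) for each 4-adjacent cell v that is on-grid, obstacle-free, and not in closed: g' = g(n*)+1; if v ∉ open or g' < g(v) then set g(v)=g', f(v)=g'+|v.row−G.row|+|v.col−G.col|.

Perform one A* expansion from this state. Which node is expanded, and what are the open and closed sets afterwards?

expanded=(2,1); open=[(1,1) g=2 f=7, (1,2) g=1 f=7, (2,0) g=2 f=5, (2,3) g=1 f=7, (3,1) g=2 f=5, (3,2) g=1 f=5]; closed=[(2,1), (2,2)]

step 1: expand (2,1) (f=5, h=4) → closed; open now [(1,1) g=2 f=7, (1,2) g=1 f=7, (2,0) g=2 f=5, (2,3) g=1 f=7, (3,1) g=2 f=5, (3,2) g=1 f=5]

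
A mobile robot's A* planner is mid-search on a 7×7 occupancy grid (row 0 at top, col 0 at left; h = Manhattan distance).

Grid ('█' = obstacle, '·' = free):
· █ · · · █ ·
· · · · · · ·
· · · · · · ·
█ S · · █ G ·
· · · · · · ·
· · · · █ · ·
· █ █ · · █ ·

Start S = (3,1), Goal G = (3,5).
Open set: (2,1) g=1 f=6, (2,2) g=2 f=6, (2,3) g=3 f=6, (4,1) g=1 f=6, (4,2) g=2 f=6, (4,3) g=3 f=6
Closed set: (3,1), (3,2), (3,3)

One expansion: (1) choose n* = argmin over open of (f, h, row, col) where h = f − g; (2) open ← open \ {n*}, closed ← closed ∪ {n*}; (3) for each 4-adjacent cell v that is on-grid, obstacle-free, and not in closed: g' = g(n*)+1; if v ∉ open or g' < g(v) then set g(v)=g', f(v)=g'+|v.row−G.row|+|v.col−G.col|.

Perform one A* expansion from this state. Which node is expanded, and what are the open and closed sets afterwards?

step 1: expand (2,3) (f=6, h=3) → closed; open now [(1,3) g=4 f=8, (2,1) g=1 f=6, (2,2) g=2 f=6, (2,4) g=4 f=6, (4,1) g=1 f=6, (4,2) g=2 f=6, (4,3) g=3 f=6]

expanded=(2,3); open=[(1,3) g=4 f=8, (2,1) g=1 f=6, (2,2) g=2 f=6, (2,4) g=4 f=6, (4,1) g=1 f=6, (4,2) g=2 f=6, (4,3) g=3 f=6]; closed=[(2,3), (3,1), (3,2), (3,3)]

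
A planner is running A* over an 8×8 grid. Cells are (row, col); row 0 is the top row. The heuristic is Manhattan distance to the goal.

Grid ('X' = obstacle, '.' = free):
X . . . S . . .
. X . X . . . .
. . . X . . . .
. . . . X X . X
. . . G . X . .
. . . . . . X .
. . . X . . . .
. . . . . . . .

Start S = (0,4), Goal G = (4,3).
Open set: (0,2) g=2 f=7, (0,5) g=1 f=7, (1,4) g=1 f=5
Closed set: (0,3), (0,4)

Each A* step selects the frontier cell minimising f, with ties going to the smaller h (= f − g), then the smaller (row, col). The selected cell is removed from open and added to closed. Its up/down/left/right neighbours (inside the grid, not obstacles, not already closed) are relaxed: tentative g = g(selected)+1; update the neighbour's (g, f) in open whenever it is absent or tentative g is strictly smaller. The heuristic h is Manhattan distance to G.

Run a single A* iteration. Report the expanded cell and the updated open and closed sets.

expanded=(1,4); open=[(0,2) g=2 f=7, (0,5) g=1 f=7, (1,5) g=2 f=7, (2,4) g=2 f=5]; closed=[(0,3), (0,4), (1,4)]

step 1: expand (1,4) (f=5, h=4) → closed; open now [(0,2) g=2 f=7, (0,5) g=1 f=7, (1,5) g=2 f=7, (2,4) g=2 f=5]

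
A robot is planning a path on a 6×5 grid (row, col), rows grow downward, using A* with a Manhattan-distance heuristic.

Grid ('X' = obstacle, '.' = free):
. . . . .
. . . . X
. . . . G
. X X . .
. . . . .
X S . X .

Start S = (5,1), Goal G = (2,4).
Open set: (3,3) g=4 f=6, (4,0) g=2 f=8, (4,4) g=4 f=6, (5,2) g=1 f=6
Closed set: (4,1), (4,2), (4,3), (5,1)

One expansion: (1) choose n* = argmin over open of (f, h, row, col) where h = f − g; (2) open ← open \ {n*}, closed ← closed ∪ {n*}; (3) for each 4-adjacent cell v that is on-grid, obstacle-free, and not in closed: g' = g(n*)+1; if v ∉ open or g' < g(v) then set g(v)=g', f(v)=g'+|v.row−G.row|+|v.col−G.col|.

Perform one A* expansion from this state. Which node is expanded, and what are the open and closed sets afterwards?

step 1: expand (3,3) (f=6, h=2) → closed; open now [(2,3) g=5 f=6, (3,4) g=5 f=6, (4,0) g=2 f=8, (4,4) g=4 f=6, (5,2) g=1 f=6]

expanded=(3,3); open=[(2,3) g=5 f=6, (3,4) g=5 f=6, (4,0) g=2 f=8, (4,4) g=4 f=6, (5,2) g=1 f=6]; closed=[(3,3), (4,1), (4,2), (4,3), (5,1)]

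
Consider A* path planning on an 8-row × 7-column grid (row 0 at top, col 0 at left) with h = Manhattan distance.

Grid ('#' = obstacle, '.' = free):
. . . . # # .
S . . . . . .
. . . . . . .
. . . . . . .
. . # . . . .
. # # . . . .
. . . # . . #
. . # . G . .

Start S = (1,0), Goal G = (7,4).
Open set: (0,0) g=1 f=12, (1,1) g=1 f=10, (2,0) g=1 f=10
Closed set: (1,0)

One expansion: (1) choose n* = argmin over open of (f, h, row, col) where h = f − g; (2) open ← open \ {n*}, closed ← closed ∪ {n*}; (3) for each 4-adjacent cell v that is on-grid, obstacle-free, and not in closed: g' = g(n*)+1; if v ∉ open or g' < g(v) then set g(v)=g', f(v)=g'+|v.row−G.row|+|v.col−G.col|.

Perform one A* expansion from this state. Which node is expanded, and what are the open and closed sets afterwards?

step 1: expand (1,1) (f=10, h=9) → closed; open now [(0,0) g=1 f=12, (0,1) g=2 f=12, (1,2) g=2 f=10, (2,0) g=1 f=10, (2,1) g=2 f=10]

expanded=(1,1); open=[(0,0) g=1 f=12, (0,1) g=2 f=12, (1,2) g=2 f=10, (2,0) g=1 f=10, (2,1) g=2 f=10]; closed=[(1,0), (1,1)]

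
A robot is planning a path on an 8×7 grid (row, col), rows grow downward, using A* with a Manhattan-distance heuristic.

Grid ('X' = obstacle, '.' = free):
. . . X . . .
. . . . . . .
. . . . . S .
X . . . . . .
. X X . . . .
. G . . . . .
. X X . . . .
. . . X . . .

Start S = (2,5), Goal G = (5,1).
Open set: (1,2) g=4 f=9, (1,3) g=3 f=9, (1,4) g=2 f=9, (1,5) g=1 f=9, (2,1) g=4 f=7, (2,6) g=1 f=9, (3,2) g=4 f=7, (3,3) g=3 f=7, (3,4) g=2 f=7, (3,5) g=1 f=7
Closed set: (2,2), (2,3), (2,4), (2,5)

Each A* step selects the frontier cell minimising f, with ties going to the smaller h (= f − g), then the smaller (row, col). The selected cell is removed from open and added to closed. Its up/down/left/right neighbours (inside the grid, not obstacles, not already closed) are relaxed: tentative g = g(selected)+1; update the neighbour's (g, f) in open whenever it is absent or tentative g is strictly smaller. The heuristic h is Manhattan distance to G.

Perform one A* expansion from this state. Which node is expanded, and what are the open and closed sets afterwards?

expanded=(2,1); open=[(1,1) g=5 f=9, (1,2) g=4 f=9, (1,3) g=3 f=9, (1,4) g=2 f=9, (1,5) g=1 f=9, (2,0) g=5 f=9, (2,6) g=1 f=9, (3,1) g=5 f=7, (3,2) g=4 f=7, (3,3) g=3 f=7, (3,4) g=2 f=7, (3,5) g=1 f=7]; closed=[(2,1), (2,2), (2,3), (2,4), (2,5)]

step 1: expand (2,1) (f=7, h=3) → closed; open now [(1,1) g=5 f=9, (1,2) g=4 f=9, (1,3) g=3 f=9, (1,4) g=2 f=9, (1,5) g=1 f=9, (2,0) g=5 f=9, (2,6) g=1 f=9, (3,1) g=5 f=7, (3,2) g=4 f=7, (3,3) g=3 f=7, (3,4) g=2 f=7, (3,5) g=1 f=7]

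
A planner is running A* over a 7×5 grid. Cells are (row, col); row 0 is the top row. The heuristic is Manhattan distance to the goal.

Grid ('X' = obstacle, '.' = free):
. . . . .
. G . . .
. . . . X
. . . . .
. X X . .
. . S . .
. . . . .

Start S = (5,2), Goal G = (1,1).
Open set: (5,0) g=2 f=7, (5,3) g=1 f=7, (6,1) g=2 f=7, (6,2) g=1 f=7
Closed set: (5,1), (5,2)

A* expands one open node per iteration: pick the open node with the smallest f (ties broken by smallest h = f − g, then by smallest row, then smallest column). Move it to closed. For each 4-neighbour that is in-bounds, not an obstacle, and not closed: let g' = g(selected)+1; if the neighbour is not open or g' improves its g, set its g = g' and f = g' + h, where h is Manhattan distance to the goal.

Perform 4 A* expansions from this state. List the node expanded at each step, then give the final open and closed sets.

step 1: expand (5,0) (f=7, h=5) → closed; open now [(4,0) g=3 f=7, (5,3) g=1 f=7, (6,0) g=3 f=9, (6,1) g=2 f=7, (6,2) g=1 f=7]
step 2: expand (4,0) (f=7, h=4) → closed; open now [(3,0) g=4 f=7, (5,3) g=1 f=7, (6,0) g=3 f=9, (6,1) g=2 f=7, (6,2) g=1 f=7]
step 3: expand (3,0) (f=7, h=3) → closed; open now [(2,0) g=5 f=7, (3,1) g=5 f=7, (5,3) g=1 f=7, (6,0) g=3 f=9, (6,1) g=2 f=7, (6,2) g=1 f=7]
step 4: expand (2,0) (f=7, h=2) → closed; open now [(1,0) g=6 f=7, (2,1) g=6 f=7, (3,1) g=5 f=7, (5,3) g=1 f=7, (6,0) g=3 f=9, (6,1) g=2 f=7, (6,2) g=1 f=7]

order=[(5,0) → (4,0) → (3,0) → (2,0)]; open=[(1,0) g=6 f=7, (2,1) g=6 f=7, (3,1) g=5 f=7, (5,3) g=1 f=7, (6,0) g=3 f=9, (6,1) g=2 f=7, (6,2) g=1 f=7]; closed=[(2,0), (3,0), (4,0), (5,0), (5,1), (5,2)]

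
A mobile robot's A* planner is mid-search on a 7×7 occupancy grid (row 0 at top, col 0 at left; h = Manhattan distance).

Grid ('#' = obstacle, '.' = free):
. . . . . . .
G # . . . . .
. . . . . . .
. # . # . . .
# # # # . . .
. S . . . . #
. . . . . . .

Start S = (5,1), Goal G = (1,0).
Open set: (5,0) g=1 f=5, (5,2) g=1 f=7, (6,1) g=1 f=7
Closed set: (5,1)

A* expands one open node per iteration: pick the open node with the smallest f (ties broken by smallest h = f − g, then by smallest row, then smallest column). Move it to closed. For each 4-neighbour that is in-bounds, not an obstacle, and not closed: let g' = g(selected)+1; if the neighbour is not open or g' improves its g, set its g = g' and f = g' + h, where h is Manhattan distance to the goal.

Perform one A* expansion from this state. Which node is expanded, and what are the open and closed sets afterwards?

step 1: expand (5,0) (f=5, h=4) → closed; open now [(5,2) g=1 f=7, (6,0) g=2 f=7, (6,1) g=1 f=7]

expanded=(5,0); open=[(5,2) g=1 f=7, (6,0) g=2 f=7, (6,1) g=1 f=7]; closed=[(5,0), (5,1)]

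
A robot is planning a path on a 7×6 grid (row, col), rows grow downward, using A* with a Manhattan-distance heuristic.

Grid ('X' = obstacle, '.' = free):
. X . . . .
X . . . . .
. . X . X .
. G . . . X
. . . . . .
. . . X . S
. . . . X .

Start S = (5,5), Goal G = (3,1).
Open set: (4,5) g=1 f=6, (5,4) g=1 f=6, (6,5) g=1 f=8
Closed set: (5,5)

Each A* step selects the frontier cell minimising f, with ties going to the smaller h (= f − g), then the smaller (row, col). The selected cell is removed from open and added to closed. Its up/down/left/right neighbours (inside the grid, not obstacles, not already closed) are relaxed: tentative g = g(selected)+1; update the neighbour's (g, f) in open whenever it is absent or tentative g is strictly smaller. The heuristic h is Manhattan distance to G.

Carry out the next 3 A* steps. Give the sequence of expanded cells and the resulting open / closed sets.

order=[(4,5) → (4,4) → (3,4)]; open=[(3,3) g=4 f=6, (4,3) g=3 f=6, (5,4) g=1 f=6, (6,5) g=1 f=8]; closed=[(3,4), (4,4), (4,5), (5,5)]

step 1: expand (4,5) (f=6, h=5) → closed; open now [(4,4) g=2 f=6, (5,4) g=1 f=6, (6,5) g=1 f=8]
step 2: expand (4,4) (f=6, h=4) → closed; open now [(3,4) g=3 f=6, (4,3) g=3 f=6, (5,4) g=1 f=6, (6,5) g=1 f=8]
step 3: expand (3,4) (f=6, h=3) → closed; open now [(3,3) g=4 f=6, (4,3) g=3 f=6, (5,4) g=1 f=6, (6,5) g=1 f=8]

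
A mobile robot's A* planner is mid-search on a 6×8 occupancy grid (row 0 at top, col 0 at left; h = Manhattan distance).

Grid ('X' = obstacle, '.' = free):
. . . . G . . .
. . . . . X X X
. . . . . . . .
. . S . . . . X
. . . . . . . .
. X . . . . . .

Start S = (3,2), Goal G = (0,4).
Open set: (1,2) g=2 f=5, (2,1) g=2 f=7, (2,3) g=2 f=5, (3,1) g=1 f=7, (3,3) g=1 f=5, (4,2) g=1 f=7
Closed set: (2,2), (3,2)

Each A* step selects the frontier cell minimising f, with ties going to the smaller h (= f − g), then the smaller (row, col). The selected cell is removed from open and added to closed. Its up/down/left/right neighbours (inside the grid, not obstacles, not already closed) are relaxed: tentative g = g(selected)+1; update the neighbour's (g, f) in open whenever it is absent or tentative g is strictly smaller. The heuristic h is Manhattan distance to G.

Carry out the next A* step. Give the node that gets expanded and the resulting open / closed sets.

step 1: expand (1,2) (f=5, h=3) → closed; open now [(0,2) g=3 f=5, (1,1) g=3 f=7, (1,3) g=3 f=5, (2,1) g=2 f=7, (2,3) g=2 f=5, (3,1) g=1 f=7, (3,3) g=1 f=5, (4,2) g=1 f=7]

expanded=(1,2); open=[(0,2) g=3 f=5, (1,1) g=3 f=7, (1,3) g=3 f=5, (2,1) g=2 f=7, (2,3) g=2 f=5, (3,1) g=1 f=7, (3,3) g=1 f=5, (4,2) g=1 f=7]; closed=[(1,2), (2,2), (3,2)]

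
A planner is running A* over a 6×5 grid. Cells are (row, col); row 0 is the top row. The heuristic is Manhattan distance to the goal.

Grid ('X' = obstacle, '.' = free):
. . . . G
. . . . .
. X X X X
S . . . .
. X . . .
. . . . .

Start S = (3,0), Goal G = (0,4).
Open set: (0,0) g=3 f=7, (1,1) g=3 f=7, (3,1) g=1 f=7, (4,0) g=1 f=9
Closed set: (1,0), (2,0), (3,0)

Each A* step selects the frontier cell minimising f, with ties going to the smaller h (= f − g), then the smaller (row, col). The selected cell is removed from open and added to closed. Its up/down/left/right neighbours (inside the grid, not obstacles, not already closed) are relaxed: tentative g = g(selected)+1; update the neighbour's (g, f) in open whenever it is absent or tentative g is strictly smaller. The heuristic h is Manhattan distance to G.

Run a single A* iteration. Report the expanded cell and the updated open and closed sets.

step 1: expand (0,0) (f=7, h=4) → closed; open now [(0,1) g=4 f=7, (1,1) g=3 f=7, (3,1) g=1 f=7, (4,0) g=1 f=9]

expanded=(0,0); open=[(0,1) g=4 f=7, (1,1) g=3 f=7, (3,1) g=1 f=7, (4,0) g=1 f=9]; closed=[(0,0), (1,0), (2,0), (3,0)]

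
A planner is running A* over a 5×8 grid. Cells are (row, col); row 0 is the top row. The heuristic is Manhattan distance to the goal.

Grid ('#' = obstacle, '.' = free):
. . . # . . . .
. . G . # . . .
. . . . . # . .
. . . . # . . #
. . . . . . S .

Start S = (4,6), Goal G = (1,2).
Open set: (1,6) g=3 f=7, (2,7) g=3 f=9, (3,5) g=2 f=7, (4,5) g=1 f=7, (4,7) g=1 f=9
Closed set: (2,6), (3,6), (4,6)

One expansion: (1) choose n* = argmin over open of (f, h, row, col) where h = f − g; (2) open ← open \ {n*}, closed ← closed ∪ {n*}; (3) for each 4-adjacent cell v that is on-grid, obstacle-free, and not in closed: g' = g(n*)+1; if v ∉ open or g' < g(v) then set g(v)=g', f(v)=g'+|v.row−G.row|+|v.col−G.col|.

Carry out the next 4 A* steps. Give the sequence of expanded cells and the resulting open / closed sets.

order=[(1,6) → (1,5) → (3,5) → (4,5)]; open=[(0,5) g=5 f=9, (0,6) g=4 f=9, (1,7) g=4 f=9, (2,7) g=3 f=9, (4,4) g=2 f=7, (4,7) g=1 f=9]; closed=[(1,5), (1,6), (2,6), (3,5), (3,6), (4,5), (4,6)]

step 1: expand (1,6) (f=7, h=4) → closed; open now [(0,6) g=4 f=9, (1,5) g=4 f=7, (1,7) g=4 f=9, (2,7) g=3 f=9, (3,5) g=2 f=7, (4,5) g=1 f=7, (4,7) g=1 f=9]
step 2: expand (1,5) (f=7, h=3) → closed; open now [(0,5) g=5 f=9, (0,6) g=4 f=9, (1,7) g=4 f=9, (2,7) g=3 f=9, (3,5) g=2 f=7, (4,5) g=1 f=7, (4,7) g=1 f=9]
step 3: expand (3,5) (f=7, h=5) → closed; open now [(0,5) g=5 f=9, (0,6) g=4 f=9, (1,7) g=4 f=9, (2,7) g=3 f=9, (4,5) g=1 f=7, (4,7) g=1 f=9]
step 4: expand (4,5) (f=7, h=6) → closed; open now [(0,5) g=5 f=9, (0,6) g=4 f=9, (1,7) g=4 f=9, (2,7) g=3 f=9, (4,4) g=2 f=7, (4,7) g=1 f=9]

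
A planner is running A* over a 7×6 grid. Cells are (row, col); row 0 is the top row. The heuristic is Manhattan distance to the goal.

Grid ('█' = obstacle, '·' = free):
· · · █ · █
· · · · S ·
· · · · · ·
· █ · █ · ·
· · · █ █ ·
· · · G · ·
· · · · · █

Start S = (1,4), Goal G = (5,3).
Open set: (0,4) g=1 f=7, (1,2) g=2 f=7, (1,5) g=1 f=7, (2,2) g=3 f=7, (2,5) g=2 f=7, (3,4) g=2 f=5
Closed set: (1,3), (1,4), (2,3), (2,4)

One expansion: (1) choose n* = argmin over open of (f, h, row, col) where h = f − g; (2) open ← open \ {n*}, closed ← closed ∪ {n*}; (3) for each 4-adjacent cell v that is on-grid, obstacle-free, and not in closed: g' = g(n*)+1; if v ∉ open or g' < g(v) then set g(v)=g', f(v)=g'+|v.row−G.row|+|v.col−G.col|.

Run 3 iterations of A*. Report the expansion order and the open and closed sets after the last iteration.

order=[(3,4) → (2,2) → (3,2)]; open=[(0,4) g=1 f=7, (1,2) g=2 f=7, (1,5) g=1 f=7, (2,1) g=4 f=9, (2,5) g=2 f=7, (3,5) g=3 f=7, (4,2) g=5 f=7]; closed=[(1,3), (1,4), (2,2), (2,3), (2,4), (3,2), (3,4)]

step 1: expand (3,4) (f=5, h=3) → closed; open now [(0,4) g=1 f=7, (1,2) g=2 f=7, (1,5) g=1 f=7, (2,2) g=3 f=7, (2,5) g=2 f=7, (3,5) g=3 f=7]
step 2: expand (2,2) (f=7, h=4) → closed; open now [(0,4) g=1 f=7, (1,2) g=2 f=7, (1,5) g=1 f=7, (2,1) g=4 f=9, (2,5) g=2 f=7, (3,2) g=4 f=7, (3,5) g=3 f=7]
step 3: expand (3,2) (f=7, h=3) → closed; open now [(0,4) g=1 f=7, (1,2) g=2 f=7, (1,5) g=1 f=7, (2,1) g=4 f=9, (2,5) g=2 f=7, (3,5) g=3 f=7, (4,2) g=5 f=7]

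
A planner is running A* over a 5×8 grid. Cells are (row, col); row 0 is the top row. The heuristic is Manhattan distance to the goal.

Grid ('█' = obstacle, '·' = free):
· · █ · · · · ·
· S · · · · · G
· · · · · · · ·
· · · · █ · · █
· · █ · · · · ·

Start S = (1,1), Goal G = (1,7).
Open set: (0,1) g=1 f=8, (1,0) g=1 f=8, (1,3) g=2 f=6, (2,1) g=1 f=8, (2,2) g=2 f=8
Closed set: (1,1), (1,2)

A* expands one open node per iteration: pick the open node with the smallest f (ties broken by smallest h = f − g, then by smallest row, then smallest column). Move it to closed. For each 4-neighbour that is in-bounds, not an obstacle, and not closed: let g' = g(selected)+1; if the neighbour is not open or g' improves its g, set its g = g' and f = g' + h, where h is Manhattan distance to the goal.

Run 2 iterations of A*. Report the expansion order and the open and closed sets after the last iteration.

order=[(1,3) → (1,4)]; open=[(0,1) g=1 f=8, (0,3) g=3 f=8, (0,4) g=4 f=8, (1,0) g=1 f=8, (1,5) g=4 f=6, (2,1) g=1 f=8, (2,2) g=2 f=8, (2,3) g=3 f=8, (2,4) g=4 f=8]; closed=[(1,1), (1,2), (1,3), (1,4)]

step 1: expand (1,3) (f=6, h=4) → closed; open now [(0,1) g=1 f=8, (0,3) g=3 f=8, (1,0) g=1 f=8, (1,4) g=3 f=6, (2,1) g=1 f=8, (2,2) g=2 f=8, (2,3) g=3 f=8]
step 2: expand (1,4) (f=6, h=3) → closed; open now [(0,1) g=1 f=8, (0,3) g=3 f=8, (0,4) g=4 f=8, (1,0) g=1 f=8, (1,5) g=4 f=6, (2,1) g=1 f=8, (2,2) g=2 f=8, (2,3) g=3 f=8, (2,4) g=4 f=8]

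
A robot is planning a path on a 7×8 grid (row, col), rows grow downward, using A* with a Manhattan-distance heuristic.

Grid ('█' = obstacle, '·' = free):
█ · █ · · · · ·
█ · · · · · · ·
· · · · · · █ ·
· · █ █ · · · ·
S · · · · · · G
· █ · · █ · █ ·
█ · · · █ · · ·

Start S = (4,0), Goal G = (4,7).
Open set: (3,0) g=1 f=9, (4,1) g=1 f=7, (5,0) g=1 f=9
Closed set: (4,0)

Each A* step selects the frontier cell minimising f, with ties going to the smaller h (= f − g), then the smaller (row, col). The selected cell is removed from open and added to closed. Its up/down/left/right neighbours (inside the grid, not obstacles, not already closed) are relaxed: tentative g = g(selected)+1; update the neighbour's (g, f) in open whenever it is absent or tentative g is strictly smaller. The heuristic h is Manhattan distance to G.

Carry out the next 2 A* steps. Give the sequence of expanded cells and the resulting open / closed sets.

order=[(4,1) → (4,2)]; open=[(3,0) g=1 f=9, (3,1) g=2 f=9, (4,3) g=3 f=7, (5,0) g=1 f=9, (5,2) g=3 f=9]; closed=[(4,0), (4,1), (4,2)]

step 1: expand (4,1) (f=7, h=6) → closed; open now [(3,0) g=1 f=9, (3,1) g=2 f=9, (4,2) g=2 f=7, (5,0) g=1 f=9]
step 2: expand (4,2) (f=7, h=5) → closed; open now [(3,0) g=1 f=9, (3,1) g=2 f=9, (4,3) g=3 f=7, (5,0) g=1 f=9, (5,2) g=3 f=9]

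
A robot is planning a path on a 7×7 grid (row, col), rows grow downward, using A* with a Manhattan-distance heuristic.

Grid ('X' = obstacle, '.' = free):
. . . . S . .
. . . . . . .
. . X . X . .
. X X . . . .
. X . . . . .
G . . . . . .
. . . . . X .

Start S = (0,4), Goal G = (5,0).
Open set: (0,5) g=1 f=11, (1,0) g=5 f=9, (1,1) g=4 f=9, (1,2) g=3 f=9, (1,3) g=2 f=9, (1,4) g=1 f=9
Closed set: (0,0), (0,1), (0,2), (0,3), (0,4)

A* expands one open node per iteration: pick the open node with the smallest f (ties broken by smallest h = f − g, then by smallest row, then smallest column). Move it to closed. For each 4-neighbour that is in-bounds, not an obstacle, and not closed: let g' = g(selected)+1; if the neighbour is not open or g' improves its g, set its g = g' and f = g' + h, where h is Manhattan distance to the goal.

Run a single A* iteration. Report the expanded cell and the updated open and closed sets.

step 1: expand (1,0) (f=9, h=4) → closed; open now [(0,5) g=1 f=11, (1,1) g=4 f=9, (1,2) g=3 f=9, (1,3) g=2 f=9, (1,4) g=1 f=9, (2,0) g=6 f=9]

expanded=(1,0); open=[(0,5) g=1 f=11, (1,1) g=4 f=9, (1,2) g=3 f=9, (1,3) g=2 f=9, (1,4) g=1 f=9, (2,0) g=6 f=9]; closed=[(0,0), (0,1), (0,2), (0,3), (0,4), (1,0)]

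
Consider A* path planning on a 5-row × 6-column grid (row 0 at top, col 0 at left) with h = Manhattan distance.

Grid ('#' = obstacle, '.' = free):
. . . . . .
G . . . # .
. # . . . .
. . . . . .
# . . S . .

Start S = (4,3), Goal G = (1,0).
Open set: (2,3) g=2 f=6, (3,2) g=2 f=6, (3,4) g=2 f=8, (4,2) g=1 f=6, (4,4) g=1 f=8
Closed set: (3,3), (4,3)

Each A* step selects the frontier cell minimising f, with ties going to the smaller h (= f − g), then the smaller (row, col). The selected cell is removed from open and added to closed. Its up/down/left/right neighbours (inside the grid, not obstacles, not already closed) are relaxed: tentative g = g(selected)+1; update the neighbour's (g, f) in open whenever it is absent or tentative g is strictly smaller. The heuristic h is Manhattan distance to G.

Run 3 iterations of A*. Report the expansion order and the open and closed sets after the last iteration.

order=[(2,3) → (1,3) → (1,2)]; open=[(0,2) g=5 f=8, (0,3) g=4 f=8, (1,1) g=5 f=6, (2,2) g=3 f=6, (2,4) g=3 f=8, (3,2) g=2 f=6, (3,4) g=2 f=8, (4,2) g=1 f=6, (4,4) g=1 f=8]; closed=[(1,2), (1,3), (2,3), (3,3), (4,3)]

step 1: expand (2,3) (f=6, h=4) → closed; open now [(1,3) g=3 f=6, (2,2) g=3 f=6, (2,4) g=3 f=8, (3,2) g=2 f=6, (3,4) g=2 f=8, (4,2) g=1 f=6, (4,4) g=1 f=8]
step 2: expand (1,3) (f=6, h=3) → closed; open now [(0,3) g=4 f=8, (1,2) g=4 f=6, (2,2) g=3 f=6, (2,4) g=3 f=8, (3,2) g=2 f=6, (3,4) g=2 f=8, (4,2) g=1 f=6, (4,4) g=1 f=8]
step 3: expand (1,2) (f=6, h=2) → closed; open now [(0,2) g=5 f=8, (0,3) g=4 f=8, (1,1) g=5 f=6, (2,2) g=3 f=6, (2,4) g=3 f=8, (3,2) g=2 f=6, (3,4) g=2 f=8, (4,2) g=1 f=6, (4,4) g=1 f=8]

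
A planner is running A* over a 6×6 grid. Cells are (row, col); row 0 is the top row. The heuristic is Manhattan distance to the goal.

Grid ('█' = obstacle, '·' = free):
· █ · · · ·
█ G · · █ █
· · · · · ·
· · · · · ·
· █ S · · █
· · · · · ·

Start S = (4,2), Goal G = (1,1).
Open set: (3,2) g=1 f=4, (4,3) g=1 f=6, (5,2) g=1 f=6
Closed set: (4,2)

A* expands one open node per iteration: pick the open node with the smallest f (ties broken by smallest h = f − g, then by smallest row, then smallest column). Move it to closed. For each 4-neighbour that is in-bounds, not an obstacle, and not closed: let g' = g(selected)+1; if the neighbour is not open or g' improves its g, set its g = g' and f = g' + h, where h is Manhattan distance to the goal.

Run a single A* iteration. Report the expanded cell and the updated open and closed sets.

step 1: expand (3,2) (f=4, h=3) → closed; open now [(2,2) g=2 f=4, (3,1) g=2 f=4, (3,3) g=2 f=6, (4,3) g=1 f=6, (5,2) g=1 f=6]

expanded=(3,2); open=[(2,2) g=2 f=4, (3,1) g=2 f=4, (3,3) g=2 f=6, (4,3) g=1 f=6, (5,2) g=1 f=6]; closed=[(3,2), (4,2)]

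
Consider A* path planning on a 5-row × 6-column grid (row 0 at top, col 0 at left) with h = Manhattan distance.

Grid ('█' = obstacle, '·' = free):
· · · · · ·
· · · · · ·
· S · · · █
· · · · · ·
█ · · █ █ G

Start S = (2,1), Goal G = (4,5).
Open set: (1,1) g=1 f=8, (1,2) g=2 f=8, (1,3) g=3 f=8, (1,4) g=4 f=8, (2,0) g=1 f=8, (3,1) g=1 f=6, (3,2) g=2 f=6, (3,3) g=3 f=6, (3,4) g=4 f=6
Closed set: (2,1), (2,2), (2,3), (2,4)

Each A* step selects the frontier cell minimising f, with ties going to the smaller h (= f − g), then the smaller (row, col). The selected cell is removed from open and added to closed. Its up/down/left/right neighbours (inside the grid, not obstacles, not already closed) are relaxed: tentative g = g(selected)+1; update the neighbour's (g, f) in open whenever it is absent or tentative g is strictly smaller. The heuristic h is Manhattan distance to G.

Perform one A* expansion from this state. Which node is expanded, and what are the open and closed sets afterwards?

step 1: expand (3,4) (f=6, h=2) → closed; open now [(1,1) g=1 f=8, (1,2) g=2 f=8, (1,3) g=3 f=8, (1,4) g=4 f=8, (2,0) g=1 f=8, (3,1) g=1 f=6, (3,2) g=2 f=6, (3,3) g=3 f=6, (3,5) g=5 f=6]

expanded=(3,4); open=[(1,1) g=1 f=8, (1,2) g=2 f=8, (1,3) g=3 f=8, (1,4) g=4 f=8, (2,0) g=1 f=8, (3,1) g=1 f=6, (3,2) g=2 f=6, (3,3) g=3 f=6, (3,5) g=5 f=6]; closed=[(2,1), (2,2), (2,3), (2,4), (3,4)]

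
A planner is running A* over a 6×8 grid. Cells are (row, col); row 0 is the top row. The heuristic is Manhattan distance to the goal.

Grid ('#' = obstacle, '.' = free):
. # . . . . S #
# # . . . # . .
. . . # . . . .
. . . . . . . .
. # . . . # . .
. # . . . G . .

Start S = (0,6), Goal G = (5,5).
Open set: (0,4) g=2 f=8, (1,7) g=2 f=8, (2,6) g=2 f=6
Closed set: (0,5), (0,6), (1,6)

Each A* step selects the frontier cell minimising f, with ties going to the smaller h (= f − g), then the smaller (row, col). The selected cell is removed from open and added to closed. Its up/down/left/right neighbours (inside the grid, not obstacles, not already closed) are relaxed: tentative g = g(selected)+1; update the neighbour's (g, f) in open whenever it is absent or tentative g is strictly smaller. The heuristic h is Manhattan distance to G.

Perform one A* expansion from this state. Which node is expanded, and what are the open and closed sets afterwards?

expanded=(2,6); open=[(0,4) g=2 f=8, (1,7) g=2 f=8, (2,5) g=3 f=6, (2,7) g=3 f=8, (3,6) g=3 f=6]; closed=[(0,5), (0,6), (1,6), (2,6)]

step 1: expand (2,6) (f=6, h=4) → closed; open now [(0,4) g=2 f=8, (1,7) g=2 f=8, (2,5) g=3 f=6, (2,7) g=3 f=8, (3,6) g=3 f=6]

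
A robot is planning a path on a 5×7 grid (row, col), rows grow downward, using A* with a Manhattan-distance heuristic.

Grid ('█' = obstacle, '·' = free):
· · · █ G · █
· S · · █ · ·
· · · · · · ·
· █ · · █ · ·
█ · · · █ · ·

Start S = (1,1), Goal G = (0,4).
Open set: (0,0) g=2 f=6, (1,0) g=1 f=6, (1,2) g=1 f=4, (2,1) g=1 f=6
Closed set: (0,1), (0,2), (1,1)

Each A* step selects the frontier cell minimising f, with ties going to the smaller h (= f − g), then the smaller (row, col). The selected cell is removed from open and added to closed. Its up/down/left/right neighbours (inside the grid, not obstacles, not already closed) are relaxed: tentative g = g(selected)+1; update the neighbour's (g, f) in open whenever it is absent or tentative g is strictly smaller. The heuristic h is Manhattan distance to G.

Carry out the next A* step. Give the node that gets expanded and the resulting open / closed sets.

expanded=(1,2); open=[(0,0) g=2 f=6, (1,0) g=1 f=6, (1,3) g=2 f=4, (2,1) g=1 f=6, (2,2) g=2 f=6]; closed=[(0,1), (0,2), (1,1), (1,2)]

step 1: expand (1,2) (f=4, h=3) → closed; open now [(0,0) g=2 f=6, (1,0) g=1 f=6, (1,3) g=2 f=4, (2,1) g=1 f=6, (2,2) g=2 f=6]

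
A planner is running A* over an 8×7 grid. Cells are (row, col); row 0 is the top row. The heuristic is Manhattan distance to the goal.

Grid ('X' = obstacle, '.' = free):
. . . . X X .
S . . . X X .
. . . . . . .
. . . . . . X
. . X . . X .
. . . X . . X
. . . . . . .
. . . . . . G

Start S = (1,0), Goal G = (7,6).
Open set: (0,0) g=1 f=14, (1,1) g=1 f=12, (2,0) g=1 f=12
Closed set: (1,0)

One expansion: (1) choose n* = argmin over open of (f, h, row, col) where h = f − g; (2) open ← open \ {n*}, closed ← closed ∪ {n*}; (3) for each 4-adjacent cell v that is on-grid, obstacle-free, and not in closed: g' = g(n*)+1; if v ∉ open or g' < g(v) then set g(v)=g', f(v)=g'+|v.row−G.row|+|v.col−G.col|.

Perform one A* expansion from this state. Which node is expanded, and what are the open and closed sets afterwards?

step 1: expand (1,1) (f=12, h=11) → closed; open now [(0,0) g=1 f=14, (0,1) g=2 f=14, (1,2) g=2 f=12, (2,0) g=1 f=12, (2,1) g=2 f=12]

expanded=(1,1); open=[(0,0) g=1 f=14, (0,1) g=2 f=14, (1,2) g=2 f=12, (2,0) g=1 f=12, (2,1) g=2 f=12]; closed=[(1,0), (1,1)]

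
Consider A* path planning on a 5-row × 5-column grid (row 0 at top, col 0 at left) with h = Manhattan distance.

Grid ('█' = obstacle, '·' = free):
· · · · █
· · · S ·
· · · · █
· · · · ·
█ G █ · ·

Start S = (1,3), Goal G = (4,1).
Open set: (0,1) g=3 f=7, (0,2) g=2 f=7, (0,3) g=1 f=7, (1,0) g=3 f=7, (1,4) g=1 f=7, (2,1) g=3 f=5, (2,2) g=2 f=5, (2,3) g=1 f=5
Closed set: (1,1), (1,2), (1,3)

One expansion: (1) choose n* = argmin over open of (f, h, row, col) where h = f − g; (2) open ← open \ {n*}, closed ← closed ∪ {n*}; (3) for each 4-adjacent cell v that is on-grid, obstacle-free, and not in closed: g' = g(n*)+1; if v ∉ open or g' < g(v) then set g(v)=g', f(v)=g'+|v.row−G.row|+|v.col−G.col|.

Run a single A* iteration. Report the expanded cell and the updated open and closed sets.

step 1: expand (2,1) (f=5, h=2) → closed; open now [(0,1) g=3 f=7, (0,2) g=2 f=7, (0,3) g=1 f=7, (1,0) g=3 f=7, (1,4) g=1 f=7, (2,0) g=4 f=7, (2,2) g=2 f=5, (2,3) g=1 f=5, (3,1) g=4 f=5]

expanded=(2,1); open=[(0,1) g=3 f=7, (0,2) g=2 f=7, (0,3) g=1 f=7, (1,0) g=3 f=7, (1,4) g=1 f=7, (2,0) g=4 f=7, (2,2) g=2 f=5, (2,3) g=1 f=5, (3,1) g=4 f=5]; closed=[(1,1), (1,2), (1,3), (2,1)]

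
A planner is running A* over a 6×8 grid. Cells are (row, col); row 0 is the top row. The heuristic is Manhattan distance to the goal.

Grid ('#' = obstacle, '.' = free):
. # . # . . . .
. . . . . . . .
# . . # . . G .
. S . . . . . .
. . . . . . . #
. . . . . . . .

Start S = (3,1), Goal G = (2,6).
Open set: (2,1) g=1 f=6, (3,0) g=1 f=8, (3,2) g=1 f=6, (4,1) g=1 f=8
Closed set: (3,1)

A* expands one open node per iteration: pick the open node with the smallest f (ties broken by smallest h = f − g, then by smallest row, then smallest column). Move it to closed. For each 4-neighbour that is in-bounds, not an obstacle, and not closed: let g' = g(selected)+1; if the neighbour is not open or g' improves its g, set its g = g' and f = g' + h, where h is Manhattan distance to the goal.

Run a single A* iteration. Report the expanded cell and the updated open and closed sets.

expanded=(2,1); open=[(1,1) g=2 f=8, (2,2) g=2 f=6, (3,0) g=1 f=8, (3,2) g=1 f=6, (4,1) g=1 f=8]; closed=[(2,1), (3,1)]

step 1: expand (2,1) (f=6, h=5) → closed; open now [(1,1) g=2 f=8, (2,2) g=2 f=6, (3,0) g=1 f=8, (3,2) g=1 f=6, (4,1) g=1 f=8]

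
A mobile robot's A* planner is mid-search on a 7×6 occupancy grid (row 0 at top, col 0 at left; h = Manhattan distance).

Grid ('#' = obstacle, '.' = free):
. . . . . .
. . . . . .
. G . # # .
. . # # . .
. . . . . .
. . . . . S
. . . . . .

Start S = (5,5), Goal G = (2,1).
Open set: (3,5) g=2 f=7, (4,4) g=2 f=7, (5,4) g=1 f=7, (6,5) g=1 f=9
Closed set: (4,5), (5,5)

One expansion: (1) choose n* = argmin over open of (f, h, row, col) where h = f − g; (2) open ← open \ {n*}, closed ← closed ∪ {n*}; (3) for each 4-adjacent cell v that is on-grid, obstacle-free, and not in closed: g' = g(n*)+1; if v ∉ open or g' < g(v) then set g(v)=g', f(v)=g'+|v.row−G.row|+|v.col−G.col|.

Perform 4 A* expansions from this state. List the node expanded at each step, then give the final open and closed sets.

step 1: expand (3,5) (f=7, h=5) → closed; open now [(2,5) g=3 f=7, (3,4) g=3 f=7, (4,4) g=2 f=7, (5,4) g=1 f=7, (6,5) g=1 f=9]
step 2: expand (2,5) (f=7, h=4) → closed; open now [(1,5) g=4 f=9, (3,4) g=3 f=7, (4,4) g=2 f=7, (5,4) g=1 f=7, (6,5) g=1 f=9]
step 3: expand (3,4) (f=7, h=4) → closed; open now [(1,5) g=4 f=9, (4,4) g=2 f=7, (5,4) g=1 f=7, (6,5) g=1 f=9]
step 4: expand (4,4) (f=7, h=5) → closed; open now [(1,5) g=4 f=9, (4,3) g=3 f=7, (5,4) g=1 f=7, (6,5) g=1 f=9]

order=[(3,5) → (2,5) → (3,4) → (4,4)]; open=[(1,5) g=4 f=9, (4,3) g=3 f=7, (5,4) g=1 f=7, (6,5) g=1 f=9]; closed=[(2,5), (3,4), (3,5), (4,4), (4,5), (5,5)]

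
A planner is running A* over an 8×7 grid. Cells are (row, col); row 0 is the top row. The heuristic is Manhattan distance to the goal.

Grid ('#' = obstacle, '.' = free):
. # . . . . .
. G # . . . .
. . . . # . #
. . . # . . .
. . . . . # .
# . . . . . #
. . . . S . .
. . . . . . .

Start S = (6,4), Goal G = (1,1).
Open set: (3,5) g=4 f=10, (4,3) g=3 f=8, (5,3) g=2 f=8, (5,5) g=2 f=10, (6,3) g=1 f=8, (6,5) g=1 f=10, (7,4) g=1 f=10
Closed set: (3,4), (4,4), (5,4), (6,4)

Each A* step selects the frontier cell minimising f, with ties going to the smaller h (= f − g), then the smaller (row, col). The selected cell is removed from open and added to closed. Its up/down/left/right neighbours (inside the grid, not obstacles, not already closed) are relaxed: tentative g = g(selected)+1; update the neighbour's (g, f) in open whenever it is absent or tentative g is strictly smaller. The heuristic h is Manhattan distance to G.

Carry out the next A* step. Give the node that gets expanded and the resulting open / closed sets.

step 1: expand (4,3) (f=8, h=5) → closed; open now [(3,5) g=4 f=10, (4,2) g=4 f=8, (5,3) g=2 f=8, (5,5) g=2 f=10, (6,3) g=1 f=8, (6,5) g=1 f=10, (7,4) g=1 f=10]

expanded=(4,3); open=[(3,5) g=4 f=10, (4,2) g=4 f=8, (5,3) g=2 f=8, (5,5) g=2 f=10, (6,3) g=1 f=8, (6,5) g=1 f=10, (7,4) g=1 f=10]; closed=[(3,4), (4,3), (4,4), (5,4), (6,4)]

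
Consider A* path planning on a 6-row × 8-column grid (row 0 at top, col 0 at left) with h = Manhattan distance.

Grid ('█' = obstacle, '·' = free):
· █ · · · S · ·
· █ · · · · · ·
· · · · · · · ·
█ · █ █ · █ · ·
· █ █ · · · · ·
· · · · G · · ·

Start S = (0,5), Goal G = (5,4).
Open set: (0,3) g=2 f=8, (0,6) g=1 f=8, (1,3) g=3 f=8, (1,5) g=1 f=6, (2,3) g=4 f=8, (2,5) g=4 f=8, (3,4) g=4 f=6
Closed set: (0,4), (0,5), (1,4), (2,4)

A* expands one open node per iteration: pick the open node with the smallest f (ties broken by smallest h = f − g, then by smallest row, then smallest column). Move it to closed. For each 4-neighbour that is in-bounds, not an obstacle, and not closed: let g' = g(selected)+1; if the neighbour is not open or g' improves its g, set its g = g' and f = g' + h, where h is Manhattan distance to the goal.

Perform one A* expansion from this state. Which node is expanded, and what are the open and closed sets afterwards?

expanded=(3,4); open=[(0,3) g=2 f=8, (0,6) g=1 f=8, (1,3) g=3 f=8, (1,5) g=1 f=6, (2,3) g=4 f=8, (2,5) g=4 f=8, (4,4) g=5 f=6]; closed=[(0,4), (0,5), (1,4), (2,4), (3,4)]

step 1: expand (3,4) (f=6, h=2) → closed; open now [(0,3) g=2 f=8, (0,6) g=1 f=8, (1,3) g=3 f=8, (1,5) g=1 f=6, (2,3) g=4 f=8, (2,5) g=4 f=8, (4,4) g=5 f=6]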